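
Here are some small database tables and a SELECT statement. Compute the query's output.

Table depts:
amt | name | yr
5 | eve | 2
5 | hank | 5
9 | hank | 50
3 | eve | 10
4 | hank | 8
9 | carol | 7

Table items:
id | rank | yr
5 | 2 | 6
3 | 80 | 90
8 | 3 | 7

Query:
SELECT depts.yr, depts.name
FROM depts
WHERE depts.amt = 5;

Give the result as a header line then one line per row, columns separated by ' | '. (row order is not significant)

After WHERE (2 rows):
depts.amt | depts.name | depts.yr
5 | eve | 2
5 | hank | 5
After SELECT (2 rows):
depts.yr | depts.name
2 | eve
5 | hank

== RESULT ==
depts.yr | depts.name
2 | eve
5 | hank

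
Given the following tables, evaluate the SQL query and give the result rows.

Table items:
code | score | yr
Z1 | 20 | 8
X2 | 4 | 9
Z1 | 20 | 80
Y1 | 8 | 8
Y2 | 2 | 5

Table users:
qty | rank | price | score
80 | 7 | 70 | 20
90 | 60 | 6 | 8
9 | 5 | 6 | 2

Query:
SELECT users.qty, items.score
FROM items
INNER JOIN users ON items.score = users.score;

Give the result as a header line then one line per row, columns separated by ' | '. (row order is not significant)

== RESULT ==
users.qty | items.score
80 | 20
80 | 20
90 | 8
9 | 2

Derivation:
After JOIN users (4 rows):
items.code | items.score | items.yr | users.qty | users.rank | users.price | users.score
Z1 | 20 | 8 | 80 | 7 | 70 | 20
Z1 | 20 | 80 | 80 | 7 | 70 | 20
Y1 | 8 | 8 | 90 | 60 | 6 | 8
Y2 | 2 | 5 | 9 | 5 | 6 | 2
After SELECT (4 rows):
users.qty | items.score
80 | 20
80 | 20
90 | 8
9 | 2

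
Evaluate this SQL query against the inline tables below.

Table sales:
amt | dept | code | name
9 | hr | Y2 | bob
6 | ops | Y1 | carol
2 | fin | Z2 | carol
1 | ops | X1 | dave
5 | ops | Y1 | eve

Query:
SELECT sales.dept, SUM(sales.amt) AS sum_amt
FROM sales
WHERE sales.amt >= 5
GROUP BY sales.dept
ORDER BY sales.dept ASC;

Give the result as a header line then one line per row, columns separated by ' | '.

After WHERE (3 rows):
sales.amt | sales.dept | sales.code | sales.name
9 | hr | Y2 | bob
6 | ops | Y1 | carol
5 | ops | Y1 | eve
After GROUP BY (2 rows):
sales.dept | sum_amt
hr | 9
ops | 11
After ORDER BY (2 rows):
sales.dept | sum_amt
hr | 9
ops | 11

== RESULT ==
sales.dept | sum_amt
hr | 9
ops | 11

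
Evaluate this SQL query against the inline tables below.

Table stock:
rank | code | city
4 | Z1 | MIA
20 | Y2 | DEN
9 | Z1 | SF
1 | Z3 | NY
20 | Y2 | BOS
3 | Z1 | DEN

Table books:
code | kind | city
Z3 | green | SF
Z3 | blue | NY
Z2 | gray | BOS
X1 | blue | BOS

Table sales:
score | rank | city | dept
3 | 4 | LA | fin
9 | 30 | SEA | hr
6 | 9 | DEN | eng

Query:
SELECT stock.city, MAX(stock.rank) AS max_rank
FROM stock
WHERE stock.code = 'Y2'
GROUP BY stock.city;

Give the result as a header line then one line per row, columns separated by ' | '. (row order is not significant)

== RESULT ==
stock.city | max_rank
DEN | 20
BOS | 20

Derivation:
After WHERE (2 rows):
stock.rank | stock.code | stock.city
20 | Y2 | DEN
20 | Y2 | BOS
After GROUP BY (2 rows):
stock.city | max_rank
DEN | 20
BOS | 20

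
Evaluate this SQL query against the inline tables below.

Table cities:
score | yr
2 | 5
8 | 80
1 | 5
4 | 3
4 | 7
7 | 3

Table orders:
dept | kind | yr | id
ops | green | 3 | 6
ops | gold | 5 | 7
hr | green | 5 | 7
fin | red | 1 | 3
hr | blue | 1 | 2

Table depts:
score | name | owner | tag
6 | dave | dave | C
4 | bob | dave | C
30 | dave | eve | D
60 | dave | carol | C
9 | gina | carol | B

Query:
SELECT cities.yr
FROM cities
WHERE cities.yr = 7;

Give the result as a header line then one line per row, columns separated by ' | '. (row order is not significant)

After WHERE (1 rows):
cities.score | cities.yr
4 | 7
After SELECT (1 rows):
cities.yr
7

== RESULT ==
cities.yr
7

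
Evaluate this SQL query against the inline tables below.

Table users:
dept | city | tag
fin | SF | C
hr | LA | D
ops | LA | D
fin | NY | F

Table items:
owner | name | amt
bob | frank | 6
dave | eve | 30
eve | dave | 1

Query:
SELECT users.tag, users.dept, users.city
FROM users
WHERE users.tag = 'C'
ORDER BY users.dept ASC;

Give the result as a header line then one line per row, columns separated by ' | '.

After WHERE (1 rows):
users.dept | users.city | users.tag
fin | SF | C
After SELECT (1 rows):
users.tag | users.dept | users.city
C | fin | SF
After ORDER BY (1 rows):
users.tag | users.dept | users.city
C | fin | SF

== RESULT ==
users.tag | users.dept | users.city
C | fin | SF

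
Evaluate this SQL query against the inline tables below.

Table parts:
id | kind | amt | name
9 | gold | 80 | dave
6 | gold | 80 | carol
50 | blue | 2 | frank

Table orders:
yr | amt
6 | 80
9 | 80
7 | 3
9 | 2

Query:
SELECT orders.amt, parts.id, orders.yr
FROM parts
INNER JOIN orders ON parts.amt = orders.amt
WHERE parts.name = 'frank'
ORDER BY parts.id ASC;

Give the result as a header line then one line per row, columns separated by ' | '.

== RESULT ==
orders.amt | parts.id | orders.yr
2 | 50 | 9

Derivation:
After JOIN orders (5 rows):
parts.id | parts.kind | parts.amt | parts.name | orders.yr | orders.amt
9 | gold | 80 | dave | 6 | 80
9 | gold | 80 | dave | 9 | 80
6 | gold | 80 | carol | 6 | 80
6 | gold | 80 | carol | 9 | 80
50 | blue | 2 | frank | 9 | 2
After WHERE (1 rows):
parts.id | parts.kind | parts.amt | parts.name | orders.yr | orders.amt
50 | blue | 2 | frank | 9 | 2
After SELECT (1 rows):
orders.amt | parts.id | orders.yr
2 | 50 | 9
After ORDER BY (1 rows):
orders.amt | parts.id | orders.yr
2 | 50 | 9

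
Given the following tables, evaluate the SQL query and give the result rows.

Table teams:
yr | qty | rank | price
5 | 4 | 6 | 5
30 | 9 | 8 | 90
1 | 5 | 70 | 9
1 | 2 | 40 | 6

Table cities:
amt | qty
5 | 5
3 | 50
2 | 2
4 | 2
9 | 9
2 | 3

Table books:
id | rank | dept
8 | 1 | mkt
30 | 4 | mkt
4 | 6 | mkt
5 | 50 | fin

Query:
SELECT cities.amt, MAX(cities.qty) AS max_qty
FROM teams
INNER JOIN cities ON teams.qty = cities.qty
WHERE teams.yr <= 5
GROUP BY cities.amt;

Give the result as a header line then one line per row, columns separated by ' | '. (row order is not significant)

After JOIN cities (4 rows):
teams.yr | teams.qty | teams.rank | teams.price | cities.amt | cities.qty
30 | 9 | 8 | 90 | 9 | 9
1 | 5 | 70 | 9 | 5 | 5
1 | 2 | 40 | 6 | 2 | 2
1 | 2 | 40 | 6 | 4 | 2
After WHERE (3 rows):
teams.yr | teams.qty | teams.rank | teams.price | cities.amt | cities.qty
1 | 5 | 70 | 9 | 5 | 5
1 | 2 | 40 | 6 | 2 | 2
1 | 2 | 40 | 6 | 4 | 2
After GROUP BY (3 rows):
cities.amt | max_qty
5 | 5
2 | 2
4 | 2

== RESULT ==
cities.amt | max_qty
5 | 5
2 | 2
4 | 2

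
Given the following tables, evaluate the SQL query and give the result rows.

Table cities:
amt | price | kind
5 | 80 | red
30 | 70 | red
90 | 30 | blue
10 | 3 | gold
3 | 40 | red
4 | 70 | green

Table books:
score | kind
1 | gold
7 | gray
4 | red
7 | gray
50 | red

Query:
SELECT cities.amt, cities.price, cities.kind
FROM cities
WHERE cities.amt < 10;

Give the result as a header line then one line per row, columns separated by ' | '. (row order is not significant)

== RESULT ==
cities.amt | cities.price | cities.kind
5 | 80 | red
3 | 40 | red
4 | 70 | green

Derivation:
After WHERE (3 rows):
cities.amt | cities.price | cities.kind
5 | 80 | red
3 | 40 | red
4 | 70 | green
After SELECT (3 rows):
cities.amt | cities.price | cities.kind
5 | 80 | red
3 | 40 | red
4 | 70 | green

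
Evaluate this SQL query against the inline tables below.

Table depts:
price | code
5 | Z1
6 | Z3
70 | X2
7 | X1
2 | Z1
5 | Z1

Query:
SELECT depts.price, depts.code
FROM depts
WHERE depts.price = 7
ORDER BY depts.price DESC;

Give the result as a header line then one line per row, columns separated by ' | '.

After WHERE (1 rows):
depts.price | depts.code
7 | X1
After SELECT (1 rows):
depts.price | depts.code
7 | X1
After ORDER BY (1 rows):
depts.price | depts.code
7 | X1

== RESULT ==
depts.price | depts.code
7 | X1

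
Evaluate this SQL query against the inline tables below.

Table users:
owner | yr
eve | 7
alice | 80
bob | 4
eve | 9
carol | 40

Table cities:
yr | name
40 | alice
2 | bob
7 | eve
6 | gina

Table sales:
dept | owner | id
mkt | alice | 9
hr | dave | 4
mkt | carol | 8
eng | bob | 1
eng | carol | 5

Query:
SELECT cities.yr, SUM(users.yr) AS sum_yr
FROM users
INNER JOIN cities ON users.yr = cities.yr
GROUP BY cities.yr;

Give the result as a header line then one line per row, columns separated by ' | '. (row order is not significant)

== RESULT ==
cities.yr | sum_yr
7 | 7
40 | 40

Derivation:
After JOIN cities (2 rows):
users.owner | users.yr | cities.yr | cities.name
eve | 7 | 7 | eve
carol | 40 | 40 | alice
After GROUP BY (2 rows):
cities.yr | sum_yr
7 | 7
40 | 40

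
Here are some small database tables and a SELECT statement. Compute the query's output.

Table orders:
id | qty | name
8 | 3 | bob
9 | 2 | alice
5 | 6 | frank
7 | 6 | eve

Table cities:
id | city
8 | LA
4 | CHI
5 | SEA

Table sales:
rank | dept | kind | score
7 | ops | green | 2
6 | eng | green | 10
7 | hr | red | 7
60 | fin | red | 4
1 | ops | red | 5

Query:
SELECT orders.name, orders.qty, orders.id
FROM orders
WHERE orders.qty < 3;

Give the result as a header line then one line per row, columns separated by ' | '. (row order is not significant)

== RESULT ==
orders.name | orders.qty | orders.id
alice | 2 | 9

Derivation:
After WHERE (1 rows):
orders.id | orders.qty | orders.name
9 | 2 | alice
After SELECT (1 rows):
orders.name | orders.qty | orders.id
alice | 2 | 9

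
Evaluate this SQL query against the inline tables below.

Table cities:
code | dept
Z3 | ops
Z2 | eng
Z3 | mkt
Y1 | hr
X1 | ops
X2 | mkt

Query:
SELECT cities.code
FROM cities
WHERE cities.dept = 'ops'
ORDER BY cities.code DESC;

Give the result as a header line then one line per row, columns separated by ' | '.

After WHERE (2 rows):
cities.code | cities.dept
Z3 | ops
X1 | ops
After SELECT (2 rows):
cities.code
Z3
X1
After ORDER BY (2 rows):
cities.code
Z3
X1

== RESULT ==
cities.code
Z3
X1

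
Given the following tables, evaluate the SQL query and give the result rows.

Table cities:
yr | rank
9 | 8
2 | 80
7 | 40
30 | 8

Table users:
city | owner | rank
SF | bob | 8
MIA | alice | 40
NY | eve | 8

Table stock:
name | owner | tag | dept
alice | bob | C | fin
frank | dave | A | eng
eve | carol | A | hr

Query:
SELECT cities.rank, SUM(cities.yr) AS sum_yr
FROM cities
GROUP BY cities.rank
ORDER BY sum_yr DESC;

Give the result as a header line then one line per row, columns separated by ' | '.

== RESULT ==
cities.rank | sum_yr
8 | 39
40 | 7
80 | 2

Derivation:
After GROUP BY (3 rows):
cities.rank | sum_yr
8 | 39
80 | 2
40 | 7
After ORDER BY (3 rows):
cities.rank | sum_yr
8 | 39
40 | 7
80 | 2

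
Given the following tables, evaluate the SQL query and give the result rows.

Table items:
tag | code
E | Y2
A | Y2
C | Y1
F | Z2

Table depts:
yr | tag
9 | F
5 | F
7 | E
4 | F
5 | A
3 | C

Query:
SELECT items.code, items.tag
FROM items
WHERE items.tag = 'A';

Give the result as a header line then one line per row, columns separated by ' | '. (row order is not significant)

After WHERE (1 rows):
items.tag | items.code
A | Y2
After SELECT (1 rows):
items.code | items.tag
Y2 | A

== RESULT ==
items.code | items.tag
Y2 | A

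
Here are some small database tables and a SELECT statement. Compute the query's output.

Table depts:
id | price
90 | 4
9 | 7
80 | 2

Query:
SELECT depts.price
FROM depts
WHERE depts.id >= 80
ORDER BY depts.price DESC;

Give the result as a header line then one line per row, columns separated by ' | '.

After WHERE (2 rows):
depts.id | depts.price
90 | 4
80 | 2
After SELECT (2 rows):
depts.price
4
2
After ORDER BY (2 rows):
depts.price
4
2

== RESULT ==
depts.price
4
2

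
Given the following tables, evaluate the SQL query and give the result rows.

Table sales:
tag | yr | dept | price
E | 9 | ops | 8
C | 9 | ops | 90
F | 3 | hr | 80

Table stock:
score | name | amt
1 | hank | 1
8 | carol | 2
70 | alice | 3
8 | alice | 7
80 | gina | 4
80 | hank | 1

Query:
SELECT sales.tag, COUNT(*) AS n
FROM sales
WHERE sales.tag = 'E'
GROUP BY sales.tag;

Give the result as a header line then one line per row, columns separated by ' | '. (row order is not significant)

== RESULT ==
sales.tag | n
E | 1

Derivation:
After WHERE (1 rows):
sales.tag | sales.yr | sales.dept | sales.price
E | 9 | ops | 8
After GROUP BY (1 rows):
sales.tag | n
E | 1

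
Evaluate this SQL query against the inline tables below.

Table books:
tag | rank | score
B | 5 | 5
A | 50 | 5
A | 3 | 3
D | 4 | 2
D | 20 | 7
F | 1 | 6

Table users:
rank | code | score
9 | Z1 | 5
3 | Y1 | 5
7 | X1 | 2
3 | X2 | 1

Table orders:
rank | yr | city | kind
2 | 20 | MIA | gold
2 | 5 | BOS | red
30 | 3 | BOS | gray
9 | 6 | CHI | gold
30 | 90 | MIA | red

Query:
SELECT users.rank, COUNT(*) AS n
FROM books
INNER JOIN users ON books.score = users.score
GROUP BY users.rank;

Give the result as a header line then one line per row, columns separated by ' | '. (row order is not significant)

After JOIN users (5 rows):
books.tag | books.rank | books.score | users.rank | users.code | users.score
B | 5 | 5 | 9 | Z1 | 5
B | 5 | 5 | 3 | Y1 | 5
A | 50 | 5 | 9 | Z1 | 5
A | 50 | 5 | 3 | Y1 | 5
D | 4 | 2 | 7 | X1 | 2
After GROUP BY (3 rows):
users.rank | n
9 | 2
3 | 2
7 | 1

== RESULT ==
users.rank | n
9 | 2
3 | 2
7 | 1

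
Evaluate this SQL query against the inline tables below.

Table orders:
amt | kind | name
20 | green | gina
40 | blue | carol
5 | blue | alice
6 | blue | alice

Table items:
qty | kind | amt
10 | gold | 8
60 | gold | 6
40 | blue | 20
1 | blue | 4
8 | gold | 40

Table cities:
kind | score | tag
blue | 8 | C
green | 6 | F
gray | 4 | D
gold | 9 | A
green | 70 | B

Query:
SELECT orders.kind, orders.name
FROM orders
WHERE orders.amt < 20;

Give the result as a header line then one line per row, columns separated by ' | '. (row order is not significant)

After WHERE (2 rows):
orders.amt | orders.kind | orders.name
5 | blue | alice
6 | blue | alice
After SELECT (2 rows):
orders.kind | orders.name
blue | alice
blue | alice

== RESULT ==
orders.kind | orders.name
blue | alice
blue | alice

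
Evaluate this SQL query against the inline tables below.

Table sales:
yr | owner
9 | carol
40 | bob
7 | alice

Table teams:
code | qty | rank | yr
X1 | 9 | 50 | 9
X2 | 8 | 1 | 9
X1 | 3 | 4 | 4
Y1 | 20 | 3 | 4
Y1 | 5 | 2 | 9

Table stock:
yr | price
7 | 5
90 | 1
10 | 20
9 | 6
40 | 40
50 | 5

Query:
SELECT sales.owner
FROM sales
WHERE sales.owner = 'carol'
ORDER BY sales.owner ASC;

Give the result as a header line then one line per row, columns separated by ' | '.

== RESULT ==
sales.owner
carol

Derivation:
After WHERE (1 rows):
sales.yr | sales.owner
9 | carol
After SELECT (1 rows):
sales.owner
carol
After ORDER BY (1 rows):
sales.owner
carol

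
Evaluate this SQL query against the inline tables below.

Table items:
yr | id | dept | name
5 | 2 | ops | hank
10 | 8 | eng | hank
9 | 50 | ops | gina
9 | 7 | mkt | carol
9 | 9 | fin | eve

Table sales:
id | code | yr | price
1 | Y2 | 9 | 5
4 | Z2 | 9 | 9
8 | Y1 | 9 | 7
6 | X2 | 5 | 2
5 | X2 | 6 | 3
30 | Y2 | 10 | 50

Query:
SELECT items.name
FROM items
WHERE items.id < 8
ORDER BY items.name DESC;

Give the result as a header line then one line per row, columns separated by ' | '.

After WHERE (2 rows):
items.yr | items.id | items.dept | items.name
5 | 2 | ops | hank
9 | 7 | mkt | carol
After SELECT (2 rows):
items.name
hank
carol
After ORDER BY (2 rows):
items.name
hank
carol

== RESULT ==
items.name
hank
carol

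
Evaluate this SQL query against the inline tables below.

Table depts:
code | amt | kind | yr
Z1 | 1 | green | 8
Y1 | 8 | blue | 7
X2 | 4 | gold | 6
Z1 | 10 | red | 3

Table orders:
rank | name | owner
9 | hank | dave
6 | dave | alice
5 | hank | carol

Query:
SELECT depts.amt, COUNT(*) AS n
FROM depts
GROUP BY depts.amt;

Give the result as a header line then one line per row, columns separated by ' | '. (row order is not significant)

== RESULT ==
depts.amt | n
1 | 1
8 | 1
4 | 1
10 | 1

Derivation:
After GROUP BY (4 rows):
depts.amt | n
1 | 1
8 | 1
4 | 1
10 | 1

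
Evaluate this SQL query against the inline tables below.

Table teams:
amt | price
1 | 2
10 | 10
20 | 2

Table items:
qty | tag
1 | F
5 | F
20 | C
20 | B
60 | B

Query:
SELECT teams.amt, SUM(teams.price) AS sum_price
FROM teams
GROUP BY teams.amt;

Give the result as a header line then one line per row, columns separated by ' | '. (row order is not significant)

After GROUP BY (3 rows):
teams.amt | sum_price
1 | 2
10 | 10
20 | 2

== RESULT ==
teams.amt | sum_price
1 | 2
10 | 10
20 | 2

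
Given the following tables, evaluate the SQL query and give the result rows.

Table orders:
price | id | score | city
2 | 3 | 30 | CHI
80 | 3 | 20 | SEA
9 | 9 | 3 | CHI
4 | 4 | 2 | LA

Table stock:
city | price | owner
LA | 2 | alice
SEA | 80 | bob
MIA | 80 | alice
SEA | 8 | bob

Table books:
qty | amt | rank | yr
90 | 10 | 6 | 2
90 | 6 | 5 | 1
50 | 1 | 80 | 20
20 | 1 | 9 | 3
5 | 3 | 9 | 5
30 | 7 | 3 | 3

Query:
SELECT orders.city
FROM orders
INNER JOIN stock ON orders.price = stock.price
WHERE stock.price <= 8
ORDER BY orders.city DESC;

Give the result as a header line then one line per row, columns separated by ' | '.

== RESULT ==
orders.city
CHI

Derivation:
After JOIN stock (3 rows):
orders.price | orders.id | orders.score | orders.city | stock.city | stock.price | stock.owner
2 | 3 | 30 | CHI | LA | 2 | alice
80 | 3 | 20 | SEA | SEA | 80 | bob
80 | 3 | 20 | SEA | MIA | 80 | alice
After WHERE (1 rows):
orders.price | orders.id | orders.score | orders.city | stock.city | stock.price | stock.owner
2 | 3 | 30 | CHI | LA | 2 | alice
After SELECT (1 rows):
orders.city
CHI
After ORDER BY (1 rows):
orders.city
CHI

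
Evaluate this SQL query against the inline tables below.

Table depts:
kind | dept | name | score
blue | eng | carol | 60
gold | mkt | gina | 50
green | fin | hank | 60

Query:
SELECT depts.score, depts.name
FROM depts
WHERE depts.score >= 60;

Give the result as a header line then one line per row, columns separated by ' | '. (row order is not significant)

== RESULT ==
depts.score | depts.name
60 | carol
60 | hank

Derivation:
After WHERE (2 rows):
depts.kind | depts.dept | depts.name | depts.score
blue | eng | carol | 60
green | fin | hank | 60
After SELECT (2 rows):
depts.score | depts.name
60 | carol
60 | hank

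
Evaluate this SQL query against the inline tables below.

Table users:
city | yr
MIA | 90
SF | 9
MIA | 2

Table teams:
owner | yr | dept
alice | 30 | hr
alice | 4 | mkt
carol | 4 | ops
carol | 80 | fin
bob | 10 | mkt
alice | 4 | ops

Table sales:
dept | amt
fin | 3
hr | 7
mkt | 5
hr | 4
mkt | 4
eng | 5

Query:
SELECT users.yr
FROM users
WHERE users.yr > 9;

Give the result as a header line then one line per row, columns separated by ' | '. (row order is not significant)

After WHERE (1 rows):
users.city | users.yr
MIA | 90
After SELECT (1 rows):
users.yr
90

== RESULT ==
users.yr
90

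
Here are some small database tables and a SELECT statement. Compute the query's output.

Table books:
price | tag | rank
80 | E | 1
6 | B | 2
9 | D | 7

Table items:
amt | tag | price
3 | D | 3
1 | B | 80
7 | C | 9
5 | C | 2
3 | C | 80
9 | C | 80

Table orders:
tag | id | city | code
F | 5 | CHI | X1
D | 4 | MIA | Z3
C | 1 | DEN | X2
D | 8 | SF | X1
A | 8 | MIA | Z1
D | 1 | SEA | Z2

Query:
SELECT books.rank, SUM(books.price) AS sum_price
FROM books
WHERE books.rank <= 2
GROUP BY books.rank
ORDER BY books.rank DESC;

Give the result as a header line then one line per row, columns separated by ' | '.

After WHERE (2 rows):
books.price | books.tag | books.rank
80 | E | 1
6 | B | 2
After GROUP BY (2 rows):
books.rank | sum_price
1 | 80
2 | 6
After ORDER BY (2 rows):
books.rank | sum_price
2 | 6
1 | 80

== RESULT ==
books.rank | sum_price
2 | 6
1 | 80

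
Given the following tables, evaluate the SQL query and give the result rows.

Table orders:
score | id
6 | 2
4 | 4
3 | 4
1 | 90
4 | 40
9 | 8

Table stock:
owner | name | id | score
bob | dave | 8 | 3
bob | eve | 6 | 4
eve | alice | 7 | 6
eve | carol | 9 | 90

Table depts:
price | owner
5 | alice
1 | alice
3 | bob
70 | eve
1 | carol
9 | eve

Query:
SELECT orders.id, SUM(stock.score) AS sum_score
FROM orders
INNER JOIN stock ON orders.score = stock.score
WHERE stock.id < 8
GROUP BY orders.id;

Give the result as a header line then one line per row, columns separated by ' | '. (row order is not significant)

== RESULT ==
orders.id | sum_score
2 | 6
4 | 4
40 | 4

Derivation:
After JOIN stock (4 rows):
orders.score | orders.id | stock.owner | stock.name | stock.id | stock.score
6 | 2 | eve | alice | 7 | 6
4 | 4 | bob | eve | 6 | 4
3 | 4 | bob | dave | 8 | 3
4 | 40 | bob | eve | 6 | 4
After WHERE (3 rows):
orders.score | orders.id | stock.owner | stock.name | stock.id | stock.score
6 | 2 | eve | alice | 7 | 6
4 | 4 | bob | eve | 6 | 4
4 | 40 | bob | eve | 6 | 4
After GROUP BY (3 rows):
orders.id | sum_score
2 | 6
4 | 4
40 | 4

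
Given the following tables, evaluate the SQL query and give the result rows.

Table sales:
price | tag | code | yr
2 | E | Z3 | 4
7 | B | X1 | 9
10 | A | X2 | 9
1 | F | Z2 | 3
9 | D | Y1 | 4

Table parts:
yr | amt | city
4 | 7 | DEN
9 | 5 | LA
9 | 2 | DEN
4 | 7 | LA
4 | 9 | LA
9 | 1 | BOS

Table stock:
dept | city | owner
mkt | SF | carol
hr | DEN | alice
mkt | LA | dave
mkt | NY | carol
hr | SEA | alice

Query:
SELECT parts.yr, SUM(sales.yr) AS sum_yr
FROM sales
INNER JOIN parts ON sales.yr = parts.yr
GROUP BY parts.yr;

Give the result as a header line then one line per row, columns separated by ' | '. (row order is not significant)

After JOIN parts (12 rows):
sales.price | sales.tag | sales.code | sales.yr | parts.yr | parts.amt | parts.city
2 | E | Z3 | 4 | 4 | 7 | DEN
2 | E | Z3 | 4 | 4 | 7 | LA
2 | E | Z3 | 4 | 4 | 9 | LA
7 | B | X1 | 9 | 9 | 5 | LA
7 | B | X1 | 9 | 9 | 2 | DEN
7 | B | X1 | 9 | 9 | 1 | BOS
10 | A | X2 | 9 | 9 | 5 | LA
10 | A | X2 | 9 | 9 | 2 | DEN
10 | A | X2 | 9 | 9 | 1 | BOS
9 | D | Y1 | 4 | 4 | 7 | DEN
9 | D | Y1 | 4 | 4 | 7 | LA
9 | D | Y1 | 4 | 4 | 9 | LA
After GROUP BY (2 rows):
parts.yr | sum_yr
4 | 24
9 | 54

== RESULT ==
parts.yr | sum_yr
4 | 24
9 | 54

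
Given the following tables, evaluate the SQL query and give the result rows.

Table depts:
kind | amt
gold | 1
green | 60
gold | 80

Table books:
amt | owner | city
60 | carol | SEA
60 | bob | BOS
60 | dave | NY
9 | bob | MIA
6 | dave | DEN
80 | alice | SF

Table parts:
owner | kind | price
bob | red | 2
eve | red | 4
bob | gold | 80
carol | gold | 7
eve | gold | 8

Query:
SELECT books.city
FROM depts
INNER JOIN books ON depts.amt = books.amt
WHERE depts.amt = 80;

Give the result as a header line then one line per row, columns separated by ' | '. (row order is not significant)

== RESULT ==
books.city
SF

Derivation:
After JOIN books (4 rows):
depts.kind | depts.amt | books.amt | books.owner | books.city
green | 60 | 60 | carol | SEA
green | 60 | 60 | bob | BOS
green | 60 | 60 | dave | NY
gold | 80 | 80 | alice | SF
After WHERE (1 rows):
depts.kind | depts.amt | books.amt | books.owner | books.city
gold | 80 | 80 | alice | SF
After SELECT (1 rows):
books.city
SF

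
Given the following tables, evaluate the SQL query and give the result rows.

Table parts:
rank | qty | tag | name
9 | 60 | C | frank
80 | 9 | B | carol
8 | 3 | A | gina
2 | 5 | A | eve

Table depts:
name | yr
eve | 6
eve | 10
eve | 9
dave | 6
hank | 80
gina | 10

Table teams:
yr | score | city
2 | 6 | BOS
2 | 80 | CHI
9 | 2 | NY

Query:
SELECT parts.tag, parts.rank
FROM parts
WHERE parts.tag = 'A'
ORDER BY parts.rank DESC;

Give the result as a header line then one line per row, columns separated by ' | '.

== RESULT ==
parts.tag | parts.rank
A | 8
A | 2

Derivation:
After WHERE (2 rows):
parts.rank | parts.qty | parts.tag | parts.name
8 | 3 | A | gina
2 | 5 | A | eve
After SELECT (2 rows):
parts.tag | parts.rank
A | 8
A | 2
After ORDER BY (2 rows):
parts.tag | parts.rank
A | 8
A | 2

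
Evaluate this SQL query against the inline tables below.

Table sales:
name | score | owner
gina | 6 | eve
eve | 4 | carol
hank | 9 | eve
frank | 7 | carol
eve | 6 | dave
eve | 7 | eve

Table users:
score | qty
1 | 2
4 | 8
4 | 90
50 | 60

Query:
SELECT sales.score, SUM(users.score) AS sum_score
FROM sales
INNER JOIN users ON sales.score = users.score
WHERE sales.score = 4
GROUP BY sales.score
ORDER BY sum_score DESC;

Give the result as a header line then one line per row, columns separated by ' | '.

== RESULT ==
sales.score | sum_score
4 | 8

Derivation:
After JOIN users (2 rows):
sales.name | sales.score | sales.owner | users.score | users.qty
eve | 4 | carol | 4 | 8
eve | 4 | carol | 4 | 90
After WHERE (2 rows):
sales.name | sales.score | sales.owner | users.score | users.qty
eve | 4 | carol | 4 | 8
eve | 4 | carol | 4 | 90
After GROUP BY (1 rows):
sales.score | sum_score
4 | 8
After ORDER BY (1 rows):
sales.score | sum_score
4 | 8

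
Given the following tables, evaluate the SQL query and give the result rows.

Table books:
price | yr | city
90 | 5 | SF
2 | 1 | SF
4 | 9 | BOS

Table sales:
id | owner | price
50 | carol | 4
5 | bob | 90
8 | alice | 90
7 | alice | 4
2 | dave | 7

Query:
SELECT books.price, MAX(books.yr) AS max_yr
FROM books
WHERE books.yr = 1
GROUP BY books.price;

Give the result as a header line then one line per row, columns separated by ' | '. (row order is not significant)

== RESULT ==
books.price | max_yr
2 | 1

Derivation:
After WHERE (1 rows):
books.price | books.yr | books.city
2 | 1 | SF
After GROUP BY (1 rows):
books.price | max_yr
2 | 1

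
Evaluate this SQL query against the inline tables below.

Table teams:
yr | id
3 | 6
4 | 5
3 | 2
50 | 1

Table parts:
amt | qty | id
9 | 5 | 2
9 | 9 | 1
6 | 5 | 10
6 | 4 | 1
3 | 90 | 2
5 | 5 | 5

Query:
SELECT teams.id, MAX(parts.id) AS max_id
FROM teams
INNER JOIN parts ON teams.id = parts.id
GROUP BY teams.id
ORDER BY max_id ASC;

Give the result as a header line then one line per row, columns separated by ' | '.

== RESULT ==
teams.id | max_id
1 | 1
2 | 2
5 | 5

Derivation:
After JOIN parts (5 rows):
teams.yr | teams.id | parts.amt | parts.qty | parts.id
4 | 5 | 5 | 5 | 5
3 | 2 | 9 | 5 | 2
3 | 2 | 3 | 90 | 2
50 | 1 | 9 | 9 | 1
50 | 1 | 6 | 4 | 1
After GROUP BY (3 rows):
teams.id | max_id
5 | 5
2 | 2
1 | 1
After ORDER BY (3 rows):
teams.id | max_id
1 | 1
2 | 2
5 | 5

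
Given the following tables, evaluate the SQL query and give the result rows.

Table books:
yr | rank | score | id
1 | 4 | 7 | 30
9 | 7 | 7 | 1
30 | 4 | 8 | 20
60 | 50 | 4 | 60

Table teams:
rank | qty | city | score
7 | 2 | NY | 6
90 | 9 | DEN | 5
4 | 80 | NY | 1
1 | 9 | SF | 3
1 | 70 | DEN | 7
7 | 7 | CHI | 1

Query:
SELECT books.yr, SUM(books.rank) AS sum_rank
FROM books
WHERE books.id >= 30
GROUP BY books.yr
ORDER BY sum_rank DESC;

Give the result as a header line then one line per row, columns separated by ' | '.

After WHERE (2 rows):
books.yr | books.rank | books.score | books.id
1 | 4 | 7 | 30
60 | 50 | 4 | 60
After GROUP BY (2 rows):
books.yr | sum_rank
1 | 4
60 | 50
After ORDER BY (2 rows):
books.yr | sum_rank
60 | 50
1 | 4

== RESULT ==
books.yr | sum_rank
60 | 50
1 | 4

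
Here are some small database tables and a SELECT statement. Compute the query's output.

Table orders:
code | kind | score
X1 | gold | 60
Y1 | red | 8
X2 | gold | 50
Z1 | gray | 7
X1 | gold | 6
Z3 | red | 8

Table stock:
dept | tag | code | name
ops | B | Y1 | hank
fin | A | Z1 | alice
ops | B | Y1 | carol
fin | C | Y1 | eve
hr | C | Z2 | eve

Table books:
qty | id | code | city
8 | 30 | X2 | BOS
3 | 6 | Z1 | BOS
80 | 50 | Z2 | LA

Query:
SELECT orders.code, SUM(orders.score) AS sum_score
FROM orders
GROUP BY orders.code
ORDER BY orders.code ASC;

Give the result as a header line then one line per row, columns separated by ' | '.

== RESULT ==
orders.code | sum_score
X1 | 66
X2 | 50
Y1 | 8
Z1 | 7
Z3 | 8

Derivation:
After GROUP BY (5 rows):
orders.code | sum_score
X1 | 66
Y1 | 8
X2 | 50
Z1 | 7
Z3 | 8
After ORDER BY (5 rows):
orders.code | sum_score
X1 | 66
X2 | 50
Y1 | 8
Z1 | 7
Z3 | 8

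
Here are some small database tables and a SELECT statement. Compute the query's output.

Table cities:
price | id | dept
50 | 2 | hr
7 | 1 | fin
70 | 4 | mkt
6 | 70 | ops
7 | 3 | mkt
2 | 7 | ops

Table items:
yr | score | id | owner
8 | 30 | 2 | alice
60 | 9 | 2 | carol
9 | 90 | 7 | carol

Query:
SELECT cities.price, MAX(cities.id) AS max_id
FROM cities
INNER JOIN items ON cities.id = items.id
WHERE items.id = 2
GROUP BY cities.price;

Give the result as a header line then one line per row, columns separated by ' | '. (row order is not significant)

After JOIN items (3 rows):
cities.price | cities.id | cities.dept | items.yr | items.score | items.id | items.owner
50 | 2 | hr | 8 | 30 | 2 | alice
50 | 2 | hr | 60 | 9 | 2 | carol
2 | 7 | ops | 9 | 90 | 7 | carol
After WHERE (2 rows):
cities.price | cities.id | cities.dept | items.yr | items.score | items.id | items.owner
50 | 2 | hr | 8 | 30 | 2 | alice
50 | 2 | hr | 60 | 9 | 2 | carol
After GROUP BY (1 rows):
cities.price | max_id
50 | 2

== RESULT ==
cities.price | max_id
50 | 2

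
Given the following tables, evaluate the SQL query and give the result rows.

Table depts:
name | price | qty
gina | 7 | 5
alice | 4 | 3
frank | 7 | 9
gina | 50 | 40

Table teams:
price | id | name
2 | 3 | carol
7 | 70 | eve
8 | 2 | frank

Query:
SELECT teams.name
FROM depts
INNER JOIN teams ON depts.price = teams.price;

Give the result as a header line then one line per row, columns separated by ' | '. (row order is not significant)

== RESULT ==
teams.name
eve
eve

Derivation:
After JOIN teams (2 rows):
depts.name | depts.price | depts.qty | teams.price | teams.id | teams.name
gina | 7 | 5 | 7 | 70 | eve
frank | 7 | 9 | 7 | 70 | eve
After SELECT (2 rows):
teams.name
eve
eve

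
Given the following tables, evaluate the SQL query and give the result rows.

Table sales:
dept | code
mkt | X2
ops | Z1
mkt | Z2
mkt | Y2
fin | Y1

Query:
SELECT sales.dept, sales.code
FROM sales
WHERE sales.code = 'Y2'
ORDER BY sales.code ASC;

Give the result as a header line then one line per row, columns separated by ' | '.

After WHERE (1 rows):
sales.dept | sales.code
mkt | Y2
After SELECT (1 rows):
sales.dept | sales.code
mkt | Y2
After ORDER BY (1 rows):
sales.dept | sales.code
mkt | Y2

== RESULT ==
sales.dept | sales.code
mkt | Y2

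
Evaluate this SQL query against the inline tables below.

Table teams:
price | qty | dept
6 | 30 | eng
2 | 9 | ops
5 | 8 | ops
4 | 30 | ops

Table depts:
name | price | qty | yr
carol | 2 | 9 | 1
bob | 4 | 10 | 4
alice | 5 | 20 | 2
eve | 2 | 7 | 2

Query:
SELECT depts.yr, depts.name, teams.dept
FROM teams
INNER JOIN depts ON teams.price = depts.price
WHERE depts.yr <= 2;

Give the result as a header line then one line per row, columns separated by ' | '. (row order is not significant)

== RESULT ==
depts.yr | depts.name | teams.dept
1 | carol | ops
2 | eve | ops
2 | alice | ops

Derivation:
After JOIN depts (4 rows):
teams.price | teams.qty | teams.dept | depts.name | depts.price | depts.qty | depts.yr
2 | 9 | ops | carol | 2 | 9 | 1
2 | 9 | ops | eve | 2 | 7 | 2
5 | 8 | ops | alice | 5 | 20 | 2
4 | 30 | ops | bob | 4 | 10 | 4
After WHERE (3 rows):
teams.price | teams.qty | teams.dept | depts.name | depts.price | depts.qty | depts.yr
2 | 9 | ops | carol | 2 | 9 | 1
2 | 9 | ops | eve | 2 | 7 | 2
5 | 8 | ops | alice | 5 | 20 | 2
After SELECT (3 rows):
depts.yr | depts.name | teams.dept
1 | carol | ops
2 | eve | ops
2 | alice | ops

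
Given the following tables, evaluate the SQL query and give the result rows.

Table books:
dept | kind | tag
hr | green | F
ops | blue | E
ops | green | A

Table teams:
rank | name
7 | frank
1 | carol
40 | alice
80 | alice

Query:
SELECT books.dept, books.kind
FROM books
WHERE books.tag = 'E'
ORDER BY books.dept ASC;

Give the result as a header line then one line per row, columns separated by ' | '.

After WHERE (1 rows):
books.dept | books.kind | books.tag
ops | blue | E
After SELECT (1 rows):
books.dept | books.kind
ops | blue
After ORDER BY (1 rows):
books.dept | books.kind
ops | blue

== RESULT ==
books.dept | books.kind
ops | blue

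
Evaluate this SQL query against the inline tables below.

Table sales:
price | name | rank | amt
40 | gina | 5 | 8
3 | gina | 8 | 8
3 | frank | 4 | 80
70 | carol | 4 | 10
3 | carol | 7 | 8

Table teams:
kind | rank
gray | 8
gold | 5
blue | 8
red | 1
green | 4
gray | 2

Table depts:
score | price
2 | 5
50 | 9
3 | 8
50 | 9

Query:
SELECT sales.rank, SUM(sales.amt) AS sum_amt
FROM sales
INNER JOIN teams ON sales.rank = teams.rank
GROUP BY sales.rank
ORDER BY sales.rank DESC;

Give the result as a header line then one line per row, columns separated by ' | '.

== RESULT ==
sales.rank | sum_amt
8 | 16
5 | 8
4 | 90

Derivation:
After JOIN teams (5 rows):
sales.price | sales.name | sales.rank | sales.amt | teams.kind | teams.rank
40 | gina | 5 | 8 | gold | 5
3 | gina | 8 | 8 | gray | 8
3 | gina | 8 | 8 | blue | 8
3 | frank | 4 | 80 | green | 4
70 | carol | 4 | 10 | green | 4
After GROUP BY (3 rows):
sales.rank | sum_amt
5 | 8
8 | 16
4 | 90
After ORDER BY (3 rows):
sales.rank | sum_amt
8 | 16
5 | 8
4 | 90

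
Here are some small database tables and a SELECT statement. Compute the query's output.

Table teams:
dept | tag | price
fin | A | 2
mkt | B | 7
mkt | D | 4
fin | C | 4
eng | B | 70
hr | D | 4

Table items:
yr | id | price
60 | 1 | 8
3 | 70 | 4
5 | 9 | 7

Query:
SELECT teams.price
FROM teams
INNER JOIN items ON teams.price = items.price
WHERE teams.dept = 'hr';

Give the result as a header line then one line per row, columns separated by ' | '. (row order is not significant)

After JOIN items (4 rows):
teams.dept | teams.tag | teams.price | items.yr | items.id | items.price
mkt | B | 7 | 5 | 9 | 7
mkt | D | 4 | 3 | 70 | 4
fin | C | 4 | 3 | 70 | 4
hr | D | 4 | 3 | 70 | 4
After WHERE (1 rows):
teams.dept | teams.tag | teams.price | items.yr | items.id | items.price
hr | D | 4 | 3 | 70 | 4
After SELECT (1 rows):
teams.price
4

== RESULT ==
teams.price
4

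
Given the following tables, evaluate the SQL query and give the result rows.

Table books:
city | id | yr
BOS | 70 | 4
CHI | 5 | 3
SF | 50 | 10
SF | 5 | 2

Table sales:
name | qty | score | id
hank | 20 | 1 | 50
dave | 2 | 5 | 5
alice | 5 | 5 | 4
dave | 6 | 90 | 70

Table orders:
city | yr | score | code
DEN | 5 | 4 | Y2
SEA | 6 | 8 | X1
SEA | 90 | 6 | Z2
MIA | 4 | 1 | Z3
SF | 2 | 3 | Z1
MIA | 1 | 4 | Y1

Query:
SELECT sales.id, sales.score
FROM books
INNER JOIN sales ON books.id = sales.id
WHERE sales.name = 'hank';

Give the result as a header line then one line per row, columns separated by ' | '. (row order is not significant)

After JOIN sales (4 rows):
books.city | books.id | books.yr | sales.name | sales.qty | sales.score | sales.id
BOS | 70 | 4 | dave | 6 | 90 | 70
CHI | 5 | 3 | dave | 2 | 5 | 5
SF | 50 | 10 | hank | 20 | 1 | 50
SF | 5 | 2 | dave | 2 | 5 | 5
After WHERE (1 rows):
books.city | books.id | books.yr | sales.name | sales.qty | sales.score | sales.id
SF | 50 | 10 | hank | 20 | 1 | 50
After SELECT (1 rows):
sales.id | sales.score
50 | 1

== RESULT ==
sales.id | sales.score
50 | 1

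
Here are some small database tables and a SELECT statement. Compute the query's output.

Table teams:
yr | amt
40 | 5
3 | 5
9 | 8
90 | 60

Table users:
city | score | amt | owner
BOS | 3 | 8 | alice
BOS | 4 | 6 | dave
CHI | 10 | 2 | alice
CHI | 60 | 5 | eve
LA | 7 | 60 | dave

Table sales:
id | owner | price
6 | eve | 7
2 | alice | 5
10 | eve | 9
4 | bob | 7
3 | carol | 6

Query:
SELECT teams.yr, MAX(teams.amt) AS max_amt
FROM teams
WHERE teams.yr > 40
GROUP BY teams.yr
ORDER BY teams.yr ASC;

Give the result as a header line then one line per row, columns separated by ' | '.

== RESULT ==
teams.yr | max_amt
90 | 60

Derivation:
After WHERE (1 rows):
teams.yr | teams.amt
90 | 60
After GROUP BY (1 rows):
teams.yr | max_amt
90 | 60
After ORDER BY (1 rows):
teams.yr | max_amt
90 | 60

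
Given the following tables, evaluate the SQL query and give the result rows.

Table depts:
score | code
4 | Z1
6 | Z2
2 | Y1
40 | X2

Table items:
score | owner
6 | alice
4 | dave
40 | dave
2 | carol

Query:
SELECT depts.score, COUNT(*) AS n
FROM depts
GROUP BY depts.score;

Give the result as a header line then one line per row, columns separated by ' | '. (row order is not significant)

After GROUP BY (4 rows):
depts.score | n
4 | 1
6 | 1
2 | 1
40 | 1

== RESULT ==
depts.score | n
4 | 1
6 | 1
2 | 1
40 | 1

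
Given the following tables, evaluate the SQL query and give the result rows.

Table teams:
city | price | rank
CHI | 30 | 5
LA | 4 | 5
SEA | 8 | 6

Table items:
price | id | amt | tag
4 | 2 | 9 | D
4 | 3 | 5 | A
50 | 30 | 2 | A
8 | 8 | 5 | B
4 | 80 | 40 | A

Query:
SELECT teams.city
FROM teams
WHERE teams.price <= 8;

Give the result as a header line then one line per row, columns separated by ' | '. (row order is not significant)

After WHERE (2 rows):
teams.city | teams.price | teams.rank
LA | 4 | 5
SEA | 8 | 6
After SELECT (2 rows):
teams.city
LA
SEA

== RESULT ==
teams.city
LA
SEA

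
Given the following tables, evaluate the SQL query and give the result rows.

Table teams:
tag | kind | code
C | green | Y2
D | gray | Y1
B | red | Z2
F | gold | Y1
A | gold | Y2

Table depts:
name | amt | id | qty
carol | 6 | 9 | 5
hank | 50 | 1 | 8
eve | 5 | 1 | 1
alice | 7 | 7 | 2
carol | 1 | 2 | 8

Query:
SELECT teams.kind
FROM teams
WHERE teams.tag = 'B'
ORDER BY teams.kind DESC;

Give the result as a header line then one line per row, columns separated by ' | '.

After WHERE (1 rows):
teams.tag | teams.kind | teams.code
B | red | Z2
After SELECT (1 rows):
teams.kind
red
After ORDER BY (1 rows):
teams.kind
red

== RESULT ==
teams.kind
red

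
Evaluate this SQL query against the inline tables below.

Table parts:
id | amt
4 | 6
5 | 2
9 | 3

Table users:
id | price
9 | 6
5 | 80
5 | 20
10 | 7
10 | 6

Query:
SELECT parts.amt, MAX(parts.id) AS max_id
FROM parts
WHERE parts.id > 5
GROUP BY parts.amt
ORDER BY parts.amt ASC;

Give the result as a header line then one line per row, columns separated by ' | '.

== RESULT ==
parts.amt | max_id
3 | 9

Derivation:
After WHERE (1 rows):
parts.id | parts.amt
9 | 3
After GROUP BY (1 rows):
parts.amt | max_id
3 | 9
After ORDER BY (1 rows):
parts.amt | max_id
3 | 9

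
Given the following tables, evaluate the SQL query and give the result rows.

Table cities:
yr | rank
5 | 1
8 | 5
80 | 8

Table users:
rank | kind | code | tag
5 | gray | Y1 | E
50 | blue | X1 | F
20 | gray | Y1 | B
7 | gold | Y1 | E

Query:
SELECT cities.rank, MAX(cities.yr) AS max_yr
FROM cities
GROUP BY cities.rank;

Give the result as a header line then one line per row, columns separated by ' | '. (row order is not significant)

== RESULT ==
cities.rank | max_yr
1 | 5
5 | 8
8 | 80

Derivation:
After GROUP BY (3 rows):
cities.rank | max_yr
1 | 5
5 | 8
8 | 80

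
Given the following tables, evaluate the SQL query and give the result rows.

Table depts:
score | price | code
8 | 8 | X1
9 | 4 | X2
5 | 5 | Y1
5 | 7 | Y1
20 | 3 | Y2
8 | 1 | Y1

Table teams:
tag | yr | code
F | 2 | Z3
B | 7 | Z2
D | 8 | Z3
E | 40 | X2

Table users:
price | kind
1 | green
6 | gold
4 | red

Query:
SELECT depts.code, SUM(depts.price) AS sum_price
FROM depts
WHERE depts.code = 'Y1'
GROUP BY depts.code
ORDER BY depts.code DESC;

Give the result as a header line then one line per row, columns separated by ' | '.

== RESULT ==
depts.code | sum_price
Y1 | 13

Derivation:
After WHERE (3 rows):
depts.score | depts.price | depts.code
5 | 5 | Y1
5 | 7 | Y1
8 | 1 | Y1
After GROUP BY (1 rows):
depts.code | sum_price
Y1 | 13
After ORDER BY (1 rows):
depts.code | sum_price
Y1 | 13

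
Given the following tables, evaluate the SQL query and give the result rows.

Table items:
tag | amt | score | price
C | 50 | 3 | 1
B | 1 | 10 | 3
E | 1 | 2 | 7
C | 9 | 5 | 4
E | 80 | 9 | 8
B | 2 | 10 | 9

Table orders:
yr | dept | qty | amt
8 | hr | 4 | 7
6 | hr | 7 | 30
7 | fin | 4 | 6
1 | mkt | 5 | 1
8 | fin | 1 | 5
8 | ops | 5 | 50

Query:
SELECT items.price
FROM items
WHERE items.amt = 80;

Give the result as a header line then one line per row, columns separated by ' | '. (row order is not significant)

== RESULT ==
items.price
8

Derivation:
After WHERE (1 rows):
items.tag | items.amt | items.score | items.price
E | 80 | 9 | 8
After SELECT (1 rows):
items.price
8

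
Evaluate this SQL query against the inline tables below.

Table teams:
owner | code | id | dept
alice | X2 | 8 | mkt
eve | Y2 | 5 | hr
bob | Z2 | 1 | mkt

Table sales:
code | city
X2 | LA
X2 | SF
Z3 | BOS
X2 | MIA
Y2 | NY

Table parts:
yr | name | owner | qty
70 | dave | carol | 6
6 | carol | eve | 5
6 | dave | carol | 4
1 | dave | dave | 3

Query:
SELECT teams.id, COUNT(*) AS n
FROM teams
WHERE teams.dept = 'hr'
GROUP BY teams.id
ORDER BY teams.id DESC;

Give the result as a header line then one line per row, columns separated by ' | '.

After WHERE (1 rows):
teams.owner | teams.code | teams.id | teams.dept
eve | Y2 | 5 | hr
After GROUP BY (1 rows):
teams.id | n
5 | 1
After ORDER BY (1 rows):
teams.id | n
5 | 1

== RESULT ==
teams.id | n
5 | 1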